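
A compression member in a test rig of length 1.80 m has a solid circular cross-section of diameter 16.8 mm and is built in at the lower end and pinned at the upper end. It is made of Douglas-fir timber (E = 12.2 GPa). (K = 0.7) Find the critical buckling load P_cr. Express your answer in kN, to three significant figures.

I = πd⁴/64 = π×16.8⁴/64 = 3.910×10^3 mm⁴
I = 3.910×10^3 mm⁴ = 3.910×10^-9 m⁴
Effective length L_e = K·L = 0.7 × 1.80 = 1.260 m
P_cr = π²EI / L_e² = π² × 12.2×10⁹ × 3.910×10^-9 / 1.260² = 296.6 N

P_cr ≈ 0.297 kN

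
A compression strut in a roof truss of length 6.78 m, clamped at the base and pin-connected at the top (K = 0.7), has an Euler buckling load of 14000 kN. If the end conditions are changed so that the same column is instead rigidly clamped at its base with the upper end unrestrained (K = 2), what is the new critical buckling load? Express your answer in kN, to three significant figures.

P_cr ∝ 1/K², so P_cr,new = P_cr,old × (K_old/K_new)² = 14000 × (0.7/2)²
= 14000 × 0.1225 = 1720 kN

P_cr ≈ 1720 kN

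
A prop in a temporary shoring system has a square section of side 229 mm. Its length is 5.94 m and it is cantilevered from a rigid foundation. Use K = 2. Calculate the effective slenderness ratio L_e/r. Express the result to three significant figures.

λ ≈ 180

For a square r = a/√12 = 229/√12 = 66.11 mm
L_e = K·L = 2 × 5.94 m = 11.88 m = 11880 mm
λ = L_e / r_min = 11880 / 66.11 = 180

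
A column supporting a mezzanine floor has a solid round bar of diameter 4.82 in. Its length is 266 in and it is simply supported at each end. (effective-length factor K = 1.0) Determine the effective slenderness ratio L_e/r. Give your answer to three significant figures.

For a solid circle r = d/4 = 4.82/4 = 1.205 in
L_e = K·L = 1 × 266 = 266.0 in
λ = L_e / r_min = 266.00 / 1.205 = 221

λ ≈ 221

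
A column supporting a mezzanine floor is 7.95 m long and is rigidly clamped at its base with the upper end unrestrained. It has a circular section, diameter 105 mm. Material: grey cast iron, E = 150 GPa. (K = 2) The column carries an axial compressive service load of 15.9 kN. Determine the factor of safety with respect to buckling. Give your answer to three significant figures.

I = πd⁴/64 = π×105⁴/64 = 5.967×10^6 mm⁴
I = 5.967×10^6 mm⁴ = 5.967×10^-6 m⁴
Effective length L_e = K·L = 2 × 7.95 = 15.90 m
P_cr = π²EI / L_e² = π² × 150×10⁹ × 5.967×10^-6 / 15.90² = 3.494×10^4 N
Factor of safety n = P_cr / P = 34.940 / 15.9 = 2.20

n ≈ 2.20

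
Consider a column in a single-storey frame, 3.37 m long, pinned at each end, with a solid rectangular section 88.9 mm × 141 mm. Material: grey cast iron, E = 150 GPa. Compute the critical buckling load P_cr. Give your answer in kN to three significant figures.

Buckling occurs about the weak axis: I_min = h·b³/12 with b = 88.9 mm (the shorter side).
I_min = 141×88.9³/12 = 8.255×10^6 mm⁴
I = 8.255×10^6 mm⁴ = 8.255×10^-6 m⁴
Effective length L_e = K·L = 1 × 3.37 = 3.370 m
P_cr = π²EI / L_e² = π² × 150×10⁹ × 8.255×10^-6 / 3.370² = 1.076×10^6 N

P_cr ≈ 1080 kN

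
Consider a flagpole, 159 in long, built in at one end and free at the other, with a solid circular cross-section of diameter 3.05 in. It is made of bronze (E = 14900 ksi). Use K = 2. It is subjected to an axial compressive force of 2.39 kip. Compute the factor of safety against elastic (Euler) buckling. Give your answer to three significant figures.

I = πd⁴/64 = π×3.05⁴/64 = 4.248 in⁴
Effective length L_e = K·L = 2 × 159 = 318.0 in
P_cr = π²EI / L_e² = π² × 14900×10³ × 4.248 / 318.0² = 6.177×10^3 lb
Factor of safety n = P_cr / P = 6.1773 / 2.39 = 2.58

n ≈ 2.58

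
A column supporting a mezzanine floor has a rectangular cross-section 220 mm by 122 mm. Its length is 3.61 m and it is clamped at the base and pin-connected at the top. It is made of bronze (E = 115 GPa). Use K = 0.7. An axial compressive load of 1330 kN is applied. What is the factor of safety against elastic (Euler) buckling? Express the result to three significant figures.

n ≈ 4.45

Buckling occurs about the weak axis: I_min = h·b³/12 with b = 122 mm (the shorter side).
I_min = 220×122³/12 = 3.329×10^7 mm⁴
I = 3.329×10^7 mm⁴ = 3.329×10^-5 m⁴
Effective length L_e = K·L = 0.7 × 3.61 = 2.527 m
P_cr = π²EI / L_e² = π² × 115×10⁹ × 3.329×10^-5 / 2.527² = 5.917×10^6 N
Factor of safety n = P_cr / P = 5917.1 / 1330 = 4.45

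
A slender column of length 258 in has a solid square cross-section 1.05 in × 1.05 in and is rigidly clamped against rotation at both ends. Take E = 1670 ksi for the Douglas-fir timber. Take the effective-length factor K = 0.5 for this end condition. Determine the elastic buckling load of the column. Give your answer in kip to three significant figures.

I = a⁴/12 = 1.05⁴/12 = 0.1013 in⁴
Effective length L_e = K·L = 0.5 × 258 = 129.0 in
P_cr = π²EI / L_e² = π² × 1670×10³ × 0.1013 / 129.0² = 100.3 lb

P_cr ≈ 0.100 kip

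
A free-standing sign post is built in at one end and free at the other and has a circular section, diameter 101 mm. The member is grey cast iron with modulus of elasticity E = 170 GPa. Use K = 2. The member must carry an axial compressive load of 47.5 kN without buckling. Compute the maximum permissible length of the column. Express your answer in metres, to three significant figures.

L_max ≈ 6.72 m

I = πd⁴/64 = π×101⁴/64 = 5.108×10^6 mm⁴
I = 5.108×10^-6 m⁴
At the buckling limit P_cr = P = 4.750×10^4 N
From P_cr = π²EI/(K·L)²:  L = (1/K)·√(π²EI/P_cr) = (1/2)·√(π²×1.70×10^11×5.108×10^-6/4.750×10^4)
L = 6.72 m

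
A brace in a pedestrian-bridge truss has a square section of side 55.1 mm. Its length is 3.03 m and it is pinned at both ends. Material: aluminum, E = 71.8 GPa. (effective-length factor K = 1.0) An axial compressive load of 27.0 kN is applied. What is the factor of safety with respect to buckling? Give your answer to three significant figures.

I = a⁴/12 = 55.1⁴/12 = 7.681×10^5 mm⁴
I = 7.681×10^5 mm⁴ = 7.681×10^-7 m⁴
Effective length L_e = K·L = 1 × 3.03 = 3.030 m
P_cr = π²EI / L_e² = π² × 71.8×10⁹ × 7.681×10^-7 / 3.030² = 5.929×10^4 N
Factor of safety n = P_cr / P = 59.288 / 27.0 = 2.20

n ≈ 2.20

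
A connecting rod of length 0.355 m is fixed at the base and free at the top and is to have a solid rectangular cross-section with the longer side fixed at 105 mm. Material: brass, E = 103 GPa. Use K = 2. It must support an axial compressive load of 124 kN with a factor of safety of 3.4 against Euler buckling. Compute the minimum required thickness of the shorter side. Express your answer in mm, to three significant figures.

b ≈ 28.8 mm

Required P_cr = n·P = 3.4 × 124 = 421.6 kN
L_e = K·L = 2 × 0.355 = 0.7100 m
Required I = P_cr·L_e²/(π²E) = 4.216×10^5 × 0.7100² / (π² × 1.03×10^11) = 2.091×10^-7 m⁴
I_req = 2.091×10^5 mm⁴
Rectangle, weak axis: I_min = h·b³/12 with h = 105 mm fixed  ⇒  b = (12I/h)^(1/3) = 28.8 mm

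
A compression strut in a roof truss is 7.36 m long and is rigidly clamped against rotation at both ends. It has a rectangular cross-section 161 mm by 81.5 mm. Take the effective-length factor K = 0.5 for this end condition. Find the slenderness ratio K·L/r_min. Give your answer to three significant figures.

For a rectangle r_min = b/√12 = 81.5/√12 = 23.53 mm
L_e = K·L = 0.5 × 7.36 m = 3.680 m = 3680.0 mm
λ = L_e / r_min = 3680.0 / 23.53 = 156

λ ≈ 156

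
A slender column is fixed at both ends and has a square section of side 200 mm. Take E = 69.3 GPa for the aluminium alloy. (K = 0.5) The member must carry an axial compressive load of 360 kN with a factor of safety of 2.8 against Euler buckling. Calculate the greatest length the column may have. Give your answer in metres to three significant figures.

L_max ≈ 19.0 m

I = a⁴/12 = 200⁴/12 = 1.333×10^8 mm⁴
I = 1.333×10^-4 m⁴
Required critical load P_cr = n·P = 2.8 × 360 = 1008 kN = 1.008×10^6 N
From P_cr = π²EI/(K·L)²:  L = (1/K)·√(π²EI/P_cr) = (1/0.5)·√(π²×6.93×10^10×1.333×10^-4/1.008×10^6)
L = 19.0 m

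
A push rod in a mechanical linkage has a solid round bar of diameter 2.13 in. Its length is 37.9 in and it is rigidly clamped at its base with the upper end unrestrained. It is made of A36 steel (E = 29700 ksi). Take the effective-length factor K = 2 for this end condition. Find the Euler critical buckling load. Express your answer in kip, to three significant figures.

P_cr ≈ 51.5 kip

I = πd⁴/64 = π×2.13⁴/64 = 1.010 in⁴
Effective length L_e = K·L = 2 × 37.9 = 75.80 in
P_cr = π²EI / L_e² = π² × 29700×10³ × 1.010 / 75.80² = 5.155×10^4 lb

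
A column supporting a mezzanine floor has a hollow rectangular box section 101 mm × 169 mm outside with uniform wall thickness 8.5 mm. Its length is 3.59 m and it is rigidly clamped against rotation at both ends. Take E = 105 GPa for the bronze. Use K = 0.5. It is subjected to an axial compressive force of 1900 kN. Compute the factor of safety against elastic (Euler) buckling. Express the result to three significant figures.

Inner dimensions: h_i = 169 − 2×8.5 = 152.0 mm, b_i = 101 − 2×8.5 = 84.00 mm
Weak-axis I_min = (h_o·b_o³ − h_i·b_i³)/12 with b_o = 101, b_i = 84.00 mm (shorter outer/inner sides).
I_min = (169×101³ − 152.0×84.00³)/12 = 7.002×10^6 mm⁴
I = 7.002×10^6 mm⁴ = 7.002×10^-6 m⁴
Effective length L_e = K·L = 0.5 × 3.59 = 1.795 m
P_cr = π²EI / L_e² = π² × 105×10⁹ × 7.002×10^-6 / 1.795² = 2.252×10^6 N
Factor of safety n = P_cr / P = 2252.2 / 1900 = 1.19

n ≈ 1.19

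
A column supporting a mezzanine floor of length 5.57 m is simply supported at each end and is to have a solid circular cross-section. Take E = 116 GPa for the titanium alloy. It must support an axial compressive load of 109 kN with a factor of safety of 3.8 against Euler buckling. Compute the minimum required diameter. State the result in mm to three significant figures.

Required P_cr = n·P = 3.8 × 109 = 414.2 kN
L_e = K·L = 1 × 5.57 = 5.570 m
Required I = P_cr·L_e²/(π²E) = 4.142×10^5 × 5.570² / (π² × 1.16×10^11) = 1.122×10^-5 m⁴
I_req = 1.122×10^7 mm⁴
Solid circle: I = πd⁴/64  ⇒  d = (64I/π)^(1/4) = (64×1.122×10^7/π)^(1/4) = 123 mm

d ≈ 123 mm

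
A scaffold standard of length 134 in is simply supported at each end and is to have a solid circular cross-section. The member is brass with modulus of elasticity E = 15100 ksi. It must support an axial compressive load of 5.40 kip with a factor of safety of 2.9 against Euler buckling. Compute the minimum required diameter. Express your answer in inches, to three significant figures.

Required P_cr = n·P = 2.9 × 5.40 = 15.66 kip
L_e = K·L = 1 × 134 = 134.0 in
Required I = P_cr·L_e²/(π²E) = 1.566×10^4 × 134.0² / (π² × 1.51×10^7) = 1.887 in⁴
Solid circle: I = πd⁴/64  ⇒  d = (64I/π)^(1/4) = (64×1.887/π)^(1/4) = 2.49 in

d ≈ 2.49 in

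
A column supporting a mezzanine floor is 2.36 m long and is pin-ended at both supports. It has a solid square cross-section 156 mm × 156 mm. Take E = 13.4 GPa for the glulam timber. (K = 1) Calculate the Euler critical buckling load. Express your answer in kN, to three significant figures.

I = a⁴/12 = 156⁴/12 = 4.935×10^7 mm⁴
I = 4.935×10^7 mm⁴ = 4.935×10^-5 m⁴
Effective length L_e = K·L = 1 × 2.36 = 2.360 m
P_cr = π²EI / L_e² = π² × 13.4×10⁹ × 4.935×10^-5 / 2.360² = 1.172×10^6 N

P_cr ≈ 1170 kN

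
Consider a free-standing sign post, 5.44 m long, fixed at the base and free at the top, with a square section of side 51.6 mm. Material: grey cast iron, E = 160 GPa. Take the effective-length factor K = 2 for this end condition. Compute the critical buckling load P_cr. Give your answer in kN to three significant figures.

I = a⁴/12 = 51.6⁴/12 = 5.908×10^5 mm⁴
I = 5.908×10^5 mm⁴ = 5.908×10^-7 m⁴
Effective length L_e = K·L = 2 × 5.44 = 10.88 m
P_cr = π²EI / L_e² = π² × 160×10⁹ × 5.908×10^-7 / 10.88² = 7.881×10^3 N

P_cr ≈ 7.88 kN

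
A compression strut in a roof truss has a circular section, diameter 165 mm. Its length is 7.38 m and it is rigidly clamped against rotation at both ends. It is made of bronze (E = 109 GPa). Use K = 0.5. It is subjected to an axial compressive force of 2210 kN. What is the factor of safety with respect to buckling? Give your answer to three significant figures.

I = πd⁴/64 = π×165⁴/64 = 3.638×10^7 mm⁴
I = 3.638×10^7 mm⁴ = 3.638×10^-5 m⁴
Effective length L_e = K·L = 0.5 × 7.38 = 3.690 m
P_cr = π²EI / L_e² = π² × 109×10⁹ × 3.638×10^-5 / 3.690² = 2.875×10^6 N
Factor of safety n = P_cr / P = 2874.6 / 2210 = 1.30

n ≈ 1.30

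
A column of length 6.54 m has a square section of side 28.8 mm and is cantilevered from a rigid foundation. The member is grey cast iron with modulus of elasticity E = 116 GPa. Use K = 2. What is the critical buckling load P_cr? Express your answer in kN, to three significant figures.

P_cr ≈ 0.384 kN

I = a⁴/12 = 28.8⁴/12 = 5.733×10^4 mm⁴
I = 5.733×10^4 mm⁴ = 5.733×10^-8 m⁴
Effective length L_e = K·L = 2 × 6.54 = 13.08 m
P_cr = π²EI / L_e² = π² × 116×10⁹ × 5.733×10^-8 / 13.08² = 383.6 N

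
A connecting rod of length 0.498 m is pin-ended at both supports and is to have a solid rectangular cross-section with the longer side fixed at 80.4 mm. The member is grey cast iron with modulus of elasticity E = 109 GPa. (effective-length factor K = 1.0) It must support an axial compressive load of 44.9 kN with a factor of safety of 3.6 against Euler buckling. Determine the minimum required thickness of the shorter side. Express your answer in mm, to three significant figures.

b ≈ 17.7 mm

Required P_cr = n·P = 3.6 × 44.9 = 161.6 kN
L_e = K·L = 1 × 0.498 = 0.4980 m
Required I = P_cr·L_e²/(π²E) = 1.616×10^5 × 0.4980² / (π² × 1.09×10^11) = 3.726×10^-8 m⁴
I_req = 3.726×10^4 mm⁴
Rectangle, weak axis: I_min = h·b³/12 with h = 80.4 mm fixed  ⇒  b = (12I/h)^(1/3) = 17.7 mm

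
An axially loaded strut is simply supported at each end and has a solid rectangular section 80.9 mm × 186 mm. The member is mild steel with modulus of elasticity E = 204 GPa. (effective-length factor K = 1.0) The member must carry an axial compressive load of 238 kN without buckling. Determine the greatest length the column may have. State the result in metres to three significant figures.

Buckling occurs about the weak axis: I_min = h·b³/12 with b = 80.9 mm (the shorter side).
I_min = 186×80.9³/12 = 8.207×10^6 mm⁴
I = 8.207×10^-6 m⁴
At the buckling limit P_cr = P = 2.380×10^5 N
From P_cr = π²EI/(K·L)²:  L = (1/K)·√(π²EI/P_cr) = (1/1)·√(π²×2.04×10^11×8.207×10^-6/2.380×10^5)
L = 8.33 m

L_max ≈ 8.33 m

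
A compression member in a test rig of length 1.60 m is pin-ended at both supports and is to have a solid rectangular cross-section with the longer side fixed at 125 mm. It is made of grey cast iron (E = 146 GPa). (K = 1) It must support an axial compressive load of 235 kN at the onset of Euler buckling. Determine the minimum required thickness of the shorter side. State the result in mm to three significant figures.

b ≈ 34.2 mm

L_e = K·L = 1 × 1.60 = 1.600 m
Required I = P_cr·L_e²/(π²E) = 2.350×10^5 × 1.600² / (π² × 1.46×10^11) = 4.175×10^-7 m⁴
I_req = 4.175×10^5 mm⁴
Rectangle, weak axis: I_min = h·b³/12 with h = 125 mm fixed  ⇒  b = (12I/h)^(1/3) = 34.2 mm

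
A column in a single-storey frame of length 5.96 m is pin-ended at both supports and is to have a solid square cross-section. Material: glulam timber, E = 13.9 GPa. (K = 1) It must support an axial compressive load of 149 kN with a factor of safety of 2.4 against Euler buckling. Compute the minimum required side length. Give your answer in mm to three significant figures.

Required P_cr = n·P = 2.4 × 149 = 357.6 kN
L_e = K·L = 1 × 5.96 = 5.960 m
Required I = P_cr·L_e²/(π²E) = 3.576×10^5 × 5.960² / (π² × 1.39×10^10) = 9.259×10^-5 m⁴
I_req = 9.259×10^7 mm⁴
Solid square: I = a⁴/12  ⇒  a = (12I)^(1/4) = (12×9.259×10^7)^(1/4) = 183 mm

a ≈ 183 mm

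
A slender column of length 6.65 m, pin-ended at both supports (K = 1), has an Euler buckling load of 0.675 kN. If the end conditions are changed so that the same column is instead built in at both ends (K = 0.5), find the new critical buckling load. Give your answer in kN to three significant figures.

P_cr ≈ 2.70 kN

P_cr ∝ 1/K², so P_cr,new = P_cr,old × (K_old/K_new)² = 0.675 × (1/0.5)²
= 0.675 × 4.000 = 2.70 kN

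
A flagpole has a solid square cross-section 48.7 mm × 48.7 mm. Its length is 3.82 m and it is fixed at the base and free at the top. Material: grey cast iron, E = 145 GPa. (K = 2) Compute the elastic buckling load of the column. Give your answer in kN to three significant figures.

I = a⁴/12 = 48.7⁴/12 = 4.687×10^5 mm⁴
I = 4.687×10^5 mm⁴ = 4.687×10^-7 m⁴
Effective length L_e = K·L = 2 × 3.82 = 7.640 m
P_cr = π²EI / L_e² = π² × 145×10⁹ × 4.687×10^-7 / 7.640² = 1.149×10^4 N

P_cr ≈ 11.5 kN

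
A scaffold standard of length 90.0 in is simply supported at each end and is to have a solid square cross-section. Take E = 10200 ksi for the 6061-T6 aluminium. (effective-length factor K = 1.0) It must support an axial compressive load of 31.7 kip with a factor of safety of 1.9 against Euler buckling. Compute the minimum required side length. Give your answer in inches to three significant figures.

Required P_cr = n·P = 1.9 × 31.7 = 60.23 kip
L_e = K·L = 1 × 90.0 = 90.00 in
Required I = P_cr·L_e²/(π²E) = 6.023×10^4 × 90.00² / (π² × 1.02×10^7) = 4.846 in⁴
Solid square: I = a⁴/12  ⇒  a = (12I)^(1/4) = (12×4.846)^(1/4) = 2.76 in

a ≈ 2.76 in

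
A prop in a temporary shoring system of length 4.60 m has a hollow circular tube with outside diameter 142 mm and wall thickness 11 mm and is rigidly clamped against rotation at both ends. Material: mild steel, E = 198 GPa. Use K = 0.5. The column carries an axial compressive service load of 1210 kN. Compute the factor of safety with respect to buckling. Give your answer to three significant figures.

Inner diameter d_i = 142 − 2×11 = 120.0 mm
I = π(d_o⁴ − d_i⁴)/64 = π(142⁴ − 120.0⁴)/64 = 9.780×10^6 mm⁴
I = 9.780×10^6 mm⁴ = 9.780×10^-6 m⁴
Effective length L_e = K·L = 0.5 × 4.60 = 2.300 m
P_cr = π²EI / L_e² = π² × 198×10⁹ × 9.780×10^-6 / 2.300² = 3.613×10^6 N
Factor of safety n = P_cr / P = 3612.7 / 1210 = 2.99

n ≈ 2.99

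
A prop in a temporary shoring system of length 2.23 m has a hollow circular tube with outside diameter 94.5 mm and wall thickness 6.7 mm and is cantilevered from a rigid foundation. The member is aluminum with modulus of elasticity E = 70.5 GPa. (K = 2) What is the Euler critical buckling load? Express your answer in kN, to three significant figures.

Inner diameter d_i = 94.5 − 2×6.7 = 81.10 mm
I = π(d_o⁴ − d_i⁴)/64 = π(94.5⁴ − 81.10⁴)/64 = 1.791×10^6 mm⁴
I = 1.791×10^6 mm⁴ = 1.791×10^-6 m⁴
Effective length L_e = K·L = 2 × 2.23 = 4.460 m
P_cr = π²EI / L_e² = π² × 70.5×10⁹ × 1.791×10^-6 / 4.460² = 6.266×10^4 N

P_cr ≈ 62.7 kN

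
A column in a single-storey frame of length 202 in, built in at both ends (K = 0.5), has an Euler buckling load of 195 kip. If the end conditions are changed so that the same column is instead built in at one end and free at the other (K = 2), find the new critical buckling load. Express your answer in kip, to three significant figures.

P_cr ∝ 1/K², so P_cr,new = P_cr,old × (K_old/K_new)² = 195 × (0.5/2)²
= 195 × 0.06250 = 12.2 kip

P_cr ≈ 12.2 kip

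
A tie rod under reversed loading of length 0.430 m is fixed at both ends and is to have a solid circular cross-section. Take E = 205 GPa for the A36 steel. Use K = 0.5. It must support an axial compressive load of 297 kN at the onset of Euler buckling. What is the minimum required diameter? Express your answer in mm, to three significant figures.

d ≈ 19.3 mm

L_e = K·L = 0.5 × 0.430 = 0.2150 m
Required I = P_cr·L_e²/(π²E) = 2.970×10^5 × 0.2150² / (π² × 2.05×10^11) = 6.785×10^-9 m⁴
I_req = 6.785×10^3 mm⁴
Solid circle: I = πd⁴/64  ⇒  d = (64I/π)^(1/4) = (64×6.785×10^3/π)^(1/4) = 19.3 mm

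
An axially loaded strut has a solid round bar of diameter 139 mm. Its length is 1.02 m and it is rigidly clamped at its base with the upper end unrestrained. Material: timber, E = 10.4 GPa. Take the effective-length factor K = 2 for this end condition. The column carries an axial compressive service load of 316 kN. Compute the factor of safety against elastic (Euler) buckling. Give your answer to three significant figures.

n ≈ 1.43

I = πd⁴/64 = π×139⁴/64 = 1.832×10^7 mm⁴
I = 1.832×10^7 mm⁴ = 1.832×10^-5 m⁴
Effective length L_e = K·L = 2 × 1.02 = 2.040 m
P_cr = π²EI / L_e² = π² × 10.4×10⁹ × 1.832×10^-5 / 2.040² = 4.520×10^5 N
Factor of safety n = P_cr / P = 451.96 / 316 = 1.43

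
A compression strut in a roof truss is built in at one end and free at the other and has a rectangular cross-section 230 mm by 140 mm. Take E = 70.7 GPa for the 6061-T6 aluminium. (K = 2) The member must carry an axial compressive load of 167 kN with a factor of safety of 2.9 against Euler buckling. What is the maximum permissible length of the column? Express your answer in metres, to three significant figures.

Buckling occurs about the weak axis: I_min = h·b³/12 with b = 140 mm (the shorter side).
I_min = 230×140³/12 = 5.259×10^7 mm⁴
I = 5.259×10^-5 m⁴
Required critical load P_cr = n·P = 2.9 × 167 = 484.3 kN = 4.843×10^5 N
From P_cr = π²EI/(K·L)²:  L = (1/K)·√(π²EI/P_cr) = (1/2)·√(π²×7.07×10^10×5.259×10^-5/4.843×10^5)
L = 4.35 m

L_max ≈ 4.35 m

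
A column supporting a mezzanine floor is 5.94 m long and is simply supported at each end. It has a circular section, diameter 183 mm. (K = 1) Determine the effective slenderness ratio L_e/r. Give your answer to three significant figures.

For a solid circle r = d/4 = 183/4 = 45.75 mm
L_e = K·L = 1 × 5.94 m = 5.940 m = 5940.0 mm
λ = L_e / r_min = 5940.0 / 45.75 = 130

λ ≈ 130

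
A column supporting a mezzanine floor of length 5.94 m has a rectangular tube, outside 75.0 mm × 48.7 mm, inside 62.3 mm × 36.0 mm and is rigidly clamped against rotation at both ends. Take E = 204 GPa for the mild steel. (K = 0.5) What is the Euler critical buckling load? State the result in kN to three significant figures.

P_cr ≈ 109 kN

Weak-axis I_min = (h_o·b_o³ − h_i·b_i³)/12 with b_o = 48.7, b_i = 36.00 mm (shorter outer/inner sides).
I_min = (75.0×48.7³ − 62.30×36.00³)/12 = 4.797×10^5 mm⁴
I = 4.797×10^5 mm⁴ = 4.797×10^-7 m⁴
Effective length L_e = K·L = 0.5 × 5.94 = 2.970 m
P_cr = π²EI / L_e² = π² × 204×10⁹ × 4.797×10^-7 / 2.970² = 1.095×10^5 N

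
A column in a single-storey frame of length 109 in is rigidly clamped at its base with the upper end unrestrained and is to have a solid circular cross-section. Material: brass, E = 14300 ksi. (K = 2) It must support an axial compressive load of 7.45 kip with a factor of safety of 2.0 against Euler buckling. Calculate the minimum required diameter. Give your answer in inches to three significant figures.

Required P_cr = n·P = 2.0 × 7.45 = 14.90 kip
L_e = K·L = 2 × 109 = 218.0 in
Required I = P_cr·L_e²/(π²E) = 1.490×10^4 × 218.0² / (π² × 1.43×10^7) = 5.017 in⁴
Solid circle: I = πd⁴/64  ⇒  d = (64I/π)^(1/4) = (64×5.017/π)^(1/4) = 3.18 in

d ≈ 3.18 in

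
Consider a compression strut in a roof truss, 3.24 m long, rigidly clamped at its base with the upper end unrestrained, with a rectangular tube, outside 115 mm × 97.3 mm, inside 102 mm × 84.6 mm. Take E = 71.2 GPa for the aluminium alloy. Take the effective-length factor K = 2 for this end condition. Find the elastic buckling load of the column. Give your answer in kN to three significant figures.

Weak-axis I_min = (h_o·b_o³ − h_i·b_i³)/12 with b_o = 97.3, b_i = 84.60 mm (shorter outer/inner sides).
I_min = (115×97.3³ − 102.0×84.60³)/12 = 3.681×10^6 mm⁴
I = 3.681×10^6 mm⁴ = 3.681×10^-6 m⁴
Effective length L_e = K·L = 2 × 3.24 = 6.480 m
P_cr = π²EI / L_e² = π² × 71.2×10⁹ × 3.681×10^-6 / 6.480² = 6.160×10^4 N

P_cr ≈ 61.6 kN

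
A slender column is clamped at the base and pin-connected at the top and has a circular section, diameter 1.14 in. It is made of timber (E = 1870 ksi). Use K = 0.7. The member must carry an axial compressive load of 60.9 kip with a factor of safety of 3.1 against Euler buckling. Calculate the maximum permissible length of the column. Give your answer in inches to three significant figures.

L_max ≈ 4.07 in

I = πd⁴/64 = π×1.14⁴/64 = 8.291×10^-2 in⁴
Required critical load P_cr = n·P = 3.1 × 60.9 = 188.8 kip = 1.888×10^5 lb
From P_cr = π²EI/(K·L)²:  L = (1/K)·√(π²EI/P_cr) = (1/0.7)·√(π²×1.87×10^6×8.291×10^-2/1.888×10^5)
L = 4.07 in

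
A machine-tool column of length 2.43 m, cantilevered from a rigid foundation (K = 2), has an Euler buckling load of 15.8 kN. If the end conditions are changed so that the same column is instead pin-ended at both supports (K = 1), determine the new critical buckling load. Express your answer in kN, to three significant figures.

P_cr ∝ 1/K², so P_cr,new = P_cr,old × (K_old/K_new)² = 15.8 × (2/1)²
= 15.8 × 4.000 = 63.2 kN

P_cr ≈ 63.2 kN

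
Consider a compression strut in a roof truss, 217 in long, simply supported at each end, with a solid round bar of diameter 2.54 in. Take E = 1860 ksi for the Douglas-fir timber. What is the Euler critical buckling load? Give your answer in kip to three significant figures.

I = πd⁴/64 = π×2.54⁴/64 = 2.043 in⁴
Effective length L_e = K·L = 1 × 217 = 217.0 in
P_cr = π²EI / L_e² = π² × 1860×10³ × 2.043 / 217.0² = 796.5 lb

P_cr ≈ 0.797 kip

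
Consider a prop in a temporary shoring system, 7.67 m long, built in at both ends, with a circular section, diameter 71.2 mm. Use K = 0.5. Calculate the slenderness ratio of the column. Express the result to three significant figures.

For a solid circle r = d/4 = 71.2/4 = 17.80 mm
L_e = K·L = 0.5 × 7.67 m = 3.835 m = 3835.0 mm
λ = L_e / r_min = 3835.0 / 17.80 = 215

λ ≈ 215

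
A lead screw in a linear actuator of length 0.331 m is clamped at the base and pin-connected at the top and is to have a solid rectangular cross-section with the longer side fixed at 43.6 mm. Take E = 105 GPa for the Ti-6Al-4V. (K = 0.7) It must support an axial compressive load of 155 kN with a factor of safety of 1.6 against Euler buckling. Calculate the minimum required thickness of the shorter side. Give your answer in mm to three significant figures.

b ≈ 15.2 mm

Required P_cr = n·P = 1.6 × 155 = 248.0 kN
L_e = K·L = 0.7 × 0.331 = 0.2317 m
Required I = P_cr·L_e²/(π²E) = 2.480×10^5 × 0.2317² / (π² × 1.05×10^11) = 1.285×10^-8 m⁴
I_req = 1.285×10^4 mm⁴
Rectangle, weak axis: I_min = h·b³/12 with h = 43.6 mm fixed  ⇒  b = (12I/h)^(1/3) = 15.2 mm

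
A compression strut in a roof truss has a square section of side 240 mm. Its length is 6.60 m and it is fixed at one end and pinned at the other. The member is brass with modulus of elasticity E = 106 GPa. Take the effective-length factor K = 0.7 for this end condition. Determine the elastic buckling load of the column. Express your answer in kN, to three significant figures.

I = a⁴/12 = 240⁴/12 = 2.765×10^8 mm⁴
I = 2.765×10^8 mm⁴ = 2.765×10^-4 m⁴
Effective length L_e = K·L = 0.7 × 6.60 = 4.620 m
P_cr = π²EI / L_e² = π² × 106×10⁹ × 2.765×10^-4 / 4.620² = 1.355×10^7 N

P_cr ≈ 13600 kN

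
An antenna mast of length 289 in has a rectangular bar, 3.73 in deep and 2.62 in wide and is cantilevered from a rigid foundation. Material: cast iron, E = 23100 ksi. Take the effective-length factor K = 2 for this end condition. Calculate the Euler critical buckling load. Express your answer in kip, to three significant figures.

Buckling occurs about the weak axis: I_min = h·b³/12 with b = 2.62 in (the shorter side).
I_min = 3.73×2.62³/12 = 5.590 in⁴
Effective length L_e = K·L = 2 × 289 = 578.0 in
P_cr = π²EI / L_e² = π² × 23100×10³ × 5.590 / 578.0² = 3.815×10^3 lb

P_cr ≈ 3.81 kip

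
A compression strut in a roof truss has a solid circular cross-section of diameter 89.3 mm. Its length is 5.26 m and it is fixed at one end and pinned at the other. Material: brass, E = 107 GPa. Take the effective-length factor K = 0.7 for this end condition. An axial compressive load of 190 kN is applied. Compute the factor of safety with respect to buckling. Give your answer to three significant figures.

I = πd⁴/64 = π×89.3⁴/64 = 3.122×10^6 mm⁴
I = 3.122×10^6 mm⁴ = 3.122×10^-6 m⁴
Effective length L_e = K·L = 0.7 × 5.26 = 3.682 m
P_cr = π²EI / L_e² = π² × 107×10⁹ × 3.122×10^-6 / 3.682² = 2.432×10^5 N
Factor of safety n = P_cr / P = 243.16 / 190 = 1.28

n ≈ 1.28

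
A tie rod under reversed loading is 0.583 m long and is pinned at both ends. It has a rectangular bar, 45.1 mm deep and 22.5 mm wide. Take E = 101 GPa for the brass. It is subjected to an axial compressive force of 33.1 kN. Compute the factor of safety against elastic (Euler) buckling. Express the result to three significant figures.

Buckling occurs about the weak axis: I_min = h·b³/12 with b = 22.5 mm (the shorter side).
I_min = 45.1×22.5³/12 = 4.281×10^4 mm⁴
I = 4.281×10^4 mm⁴ = 4.281×10^-8 m⁴
Effective length L_e = K·L = 1 × 0.583 = 0.5830 m
P_cr = π²EI / L_e² = π² × 101×10⁹ × 4.281×10^-8 / 0.5830² = 1.256×10^5 N
Factor of safety n = P_cr / P = 125.55 / 33.1 = 3.79

n ≈ 3.79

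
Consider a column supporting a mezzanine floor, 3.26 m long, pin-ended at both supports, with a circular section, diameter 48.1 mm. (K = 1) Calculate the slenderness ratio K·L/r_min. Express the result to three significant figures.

For a solid circle r = d/4 = 48.1/4 = 12.02 mm
L_e = K·L = 1 × 3.26 m = 3.260 m = 3260.0 mm
λ = L_e / r_min = 3260.0 / 12.02 = 271

λ ≈ 271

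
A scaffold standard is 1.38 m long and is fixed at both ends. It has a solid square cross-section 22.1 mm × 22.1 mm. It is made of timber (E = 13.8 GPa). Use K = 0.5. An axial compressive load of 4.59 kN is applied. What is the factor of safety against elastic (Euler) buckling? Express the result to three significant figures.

I = a⁴/12 = 22.1⁴/12 = 1.988×10^4 mm⁴
I = 1.988×10^4 mm⁴ = 1.988×10^-8 m⁴
Effective length L_e = K·L = 0.5 × 1.38 = 0.6900 m
P_cr = π²EI / L_e² = π² × 13.8×10⁹ × 1.988×10^-8 / 0.6900² = 5.687×10^3 N
Factor of safety n = P_cr / P = 5.6868 / 4.59 = 1.24

n ≈ 1.24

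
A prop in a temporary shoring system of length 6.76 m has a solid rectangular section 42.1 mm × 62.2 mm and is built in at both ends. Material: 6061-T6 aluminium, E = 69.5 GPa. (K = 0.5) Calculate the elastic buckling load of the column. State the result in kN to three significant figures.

Buckling occurs about the weak axis: I_min = h·b³/12 with b = 42.1 mm (the shorter side).
I_min = 62.2×42.1³/12 = 3.868×10^5 mm⁴
I = 3.868×10^5 mm⁴ = 3.868×10^-7 m⁴
Effective length L_e = K·L = 0.5 × 6.76 = 3.380 m
P_cr = π²EI / L_e² = π² × 69.5×10⁹ × 3.868×10^-7 / 3.380² = 2.322×10^4 N

P_cr ≈ 23.2 kN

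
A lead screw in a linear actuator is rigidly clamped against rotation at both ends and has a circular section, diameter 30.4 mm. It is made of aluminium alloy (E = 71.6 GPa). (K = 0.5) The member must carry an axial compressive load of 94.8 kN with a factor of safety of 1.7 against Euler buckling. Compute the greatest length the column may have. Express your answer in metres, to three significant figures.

L_max ≈ 0.858 m

I = πd⁴/64 = π×30.4⁴/64 = 4.192×10^4 mm⁴
I = 4.192×10^-8 m⁴
Required critical load P_cr = n·P = 1.7 × 94.8 = 161.2 kN = 1.612×10^5 N
From P_cr = π²EI/(K·L)²:  L = (1/K)·√(π²EI/P_cr) = (1/0.5)·√(π²×7.16×10^10×4.192×10^-8/1.612×10^5)
L = 0.858 m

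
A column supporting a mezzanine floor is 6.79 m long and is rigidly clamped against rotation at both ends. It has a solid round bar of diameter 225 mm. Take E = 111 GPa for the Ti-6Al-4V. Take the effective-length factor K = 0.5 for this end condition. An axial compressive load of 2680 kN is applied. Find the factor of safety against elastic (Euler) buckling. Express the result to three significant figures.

n ≈ 4.46

I = πd⁴/64 = π×225⁴/64 = 1.258×10^8 mm⁴
I = 1.258×10^8 mm⁴ = 1.258×10^-4 m⁴
Effective length L_e = K·L = 0.5 × 6.79 = 3.395 m
P_cr = π²EI / L_e² = π² × 111×10⁹ × 1.258×10^-4 / 3.395² = 1.196×10^7 N
Factor of safety n = P_cr / P = 11958 / 2680 = 4.46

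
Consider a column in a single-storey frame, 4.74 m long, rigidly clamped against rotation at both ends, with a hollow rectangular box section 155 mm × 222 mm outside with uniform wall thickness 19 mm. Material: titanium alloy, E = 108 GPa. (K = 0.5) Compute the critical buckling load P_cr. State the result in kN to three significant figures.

P_cr ≈ 8410 kN

Inner dimensions: h_i = 222 − 2×19 = 184.0 mm, b_i = 155 − 2×19 = 117.0 mm
Weak-axis I_min = (h_o·b_o³ − h_i·b_i³)/12 with b_o = 155, b_i = 117.0 mm (shorter outer/inner sides).
I_min = (222×155³ − 184.0×117.0³)/12 = 4.433×10^7 mm⁴
I = 4.433×10^7 mm⁴ = 4.433×10^-5 m⁴
Effective length L_e = K·L = 0.5 × 4.74 = 2.370 m
P_cr = π²EI / L_e² = π² × 108×10⁹ × 4.433×10^-5 / 2.370² = 8.413×10^6 N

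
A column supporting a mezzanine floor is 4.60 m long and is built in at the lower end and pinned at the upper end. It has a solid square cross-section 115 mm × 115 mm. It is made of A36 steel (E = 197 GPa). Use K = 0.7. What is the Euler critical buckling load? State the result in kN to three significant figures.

I = a⁴/12 = 115⁴/12 = 1.458×10^7 mm⁴
I = 1.458×10^7 mm⁴ = 1.458×10^-5 m⁴
Effective length L_e = K·L = 0.7 × 4.60 = 3.220 m
P_cr = π²EI / L_e² = π² × 197×10⁹ × 1.458×10^-5 / 3.220² = 2.733×10^6 N

P_cr ≈ 2730 kN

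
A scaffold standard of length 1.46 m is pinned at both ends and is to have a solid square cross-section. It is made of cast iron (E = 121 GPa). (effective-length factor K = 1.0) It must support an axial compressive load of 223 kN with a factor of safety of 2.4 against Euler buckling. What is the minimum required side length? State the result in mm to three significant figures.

a ≈ 58.2 mm

Required P_cr = n·P = 2.4 × 223 = 535.2 kN
L_e = K·L = 1 × 1.46 = 1.460 m
Required I = P_cr·L_e²/(π²E) = 5.352×10^5 × 1.460² / (π² × 1.21×10^11) = 9.553×10^-7 m⁴
I_req = 9.553×10^5 mm⁴
Solid square: I = a⁴/12  ⇒  a = (12I)^(1/4) = (12×9.553×10^5)^(1/4) = 58.2 mm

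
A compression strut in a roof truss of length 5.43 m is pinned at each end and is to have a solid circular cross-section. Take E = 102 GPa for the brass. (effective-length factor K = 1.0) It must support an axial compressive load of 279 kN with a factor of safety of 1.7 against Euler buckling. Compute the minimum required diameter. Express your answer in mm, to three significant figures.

d ≈ 130 mm

Required P_cr = n·P = 1.7 × 279 = 474.3 kN
L_e = K·L = 1 × 5.43 = 5.430 m
Required I = P_cr·L_e²/(π²E) = 4.743×10^5 × 5.430² / (π² × 1.02×10^11) = 1.389×10^-5 m⁴
I_req = 1.389×10^7 mm⁴
Solid circle: I = πd⁴/64  ⇒  d = (64I/π)^(1/4) = (64×1.389×10^7/π)^(1/4) = 130 mm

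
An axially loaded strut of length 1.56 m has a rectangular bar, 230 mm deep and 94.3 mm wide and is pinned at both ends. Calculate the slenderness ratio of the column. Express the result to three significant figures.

Buckling occurs about the weak axis: I_min = h·b³/12 with b = 94.3 mm (the shorter side).
I_min = 230×94.3³/12 = 1.607×10^7 mm⁴
A = 2.169×10^4 mm²;  r_min = √(I/A) = √(1.607×10^7/2.169×10^4) = 27.22 mm
L_e = K·L = 1 × 1.56 m = 1.560 m = 1560.0 mm
λ = L_e / r_min = 1560.0 / 27.22 = 57.3

λ ≈ 57.3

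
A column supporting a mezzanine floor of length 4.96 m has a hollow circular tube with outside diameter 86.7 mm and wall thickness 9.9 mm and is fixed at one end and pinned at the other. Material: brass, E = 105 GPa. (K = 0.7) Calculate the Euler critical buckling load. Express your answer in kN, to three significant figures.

P_cr ≈ 154 kN

Inner diameter d_i = 86.7 − 2×9.9 = 66.90 mm
I = π(d_o⁴ − d_i⁴)/64 = π(86.7⁴ − 66.90⁴)/64 = 1.790×10^6 mm⁴
I = 1.790×10^6 mm⁴ = 1.790×10^-6 m⁴
Effective length L_e = K·L = 0.7 × 4.96 = 3.472 m
P_cr = π²EI / L_e² = π² × 105×10⁹ × 1.790×10^-6 / 3.472² = 1.539×10^5 N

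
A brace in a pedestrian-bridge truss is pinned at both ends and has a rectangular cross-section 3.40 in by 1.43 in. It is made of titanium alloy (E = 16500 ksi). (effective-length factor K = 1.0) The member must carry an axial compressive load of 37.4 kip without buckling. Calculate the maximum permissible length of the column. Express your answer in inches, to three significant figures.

L_max ≈ 60.1 in

Buckling occurs about the weak axis: I_min = h·b³/12 with b = 1.43 in (the shorter side).
I_min = 3.40×1.43³/12 = 0.8285 in⁴
At the buckling limit P_cr = P = 3.740×10^4 lb
From P_cr = π²EI/(K·L)²:  L = (1/K)·√(π²EI/P_cr) = (1/1)·√(π²×1.65×10^7×0.8285/3.740×10^4)
L = 60.1 in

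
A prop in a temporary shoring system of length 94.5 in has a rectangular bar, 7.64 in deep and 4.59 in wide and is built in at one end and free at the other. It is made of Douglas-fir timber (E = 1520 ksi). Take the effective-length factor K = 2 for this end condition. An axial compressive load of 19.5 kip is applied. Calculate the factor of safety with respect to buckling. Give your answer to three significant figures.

Buckling occurs about the weak axis: I_min = h·b³/12 with b = 4.59 in (the shorter side).
I_min = 7.64×4.59³/12 = 61.57 in⁴
Effective length L_e = K·L = 2 × 94.5 = 189.0 in
P_cr = π²EI / L_e² = π² × 1520×10³ × 61.57 / 189.0² = 2.586×10^4 lb
Factor of safety n = P_cr / P = 25.857 / 19.5 = 1.33

n ≈ 1.33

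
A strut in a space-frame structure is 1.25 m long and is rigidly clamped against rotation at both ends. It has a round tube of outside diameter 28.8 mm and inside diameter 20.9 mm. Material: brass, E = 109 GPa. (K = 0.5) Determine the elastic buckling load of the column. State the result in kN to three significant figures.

P_cr ≈ 67.2 kN

d_o = 28.8 mm, d_i = 20.9 mm
I = π(d_o⁴ − d_i⁴)/64 = π(28.8⁴ − 20.90⁴)/64 = 2.440×10^4 mm⁴
I = 2.440×10^4 mm⁴ = 2.440×10^-8 m⁴
Effective length L_e = K·L = 0.5 × 1.25 = 0.6250 m
P_cr = π²EI / L_e² = π² × 109×10⁹ × 2.440×10^-8 / 0.6250² = 6.721×10^4 N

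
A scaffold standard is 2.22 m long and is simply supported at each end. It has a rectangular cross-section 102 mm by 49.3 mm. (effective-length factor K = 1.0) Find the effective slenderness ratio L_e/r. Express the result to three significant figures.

λ ≈ 156

Buckling occurs about the weak axis: I_min = h·b³/12 with b = 49.3 mm (the shorter side).
I_min = 102×49.3³/12 = 1.018×10^6 mm⁴
A = 5.029×10^3 mm²;  r_min = √(I/A) = √(1.018×10^6/5.029×10^3) = 14.23 mm
L_e = K·L = 1 × 2.22 m = 2.220 m = 2220.0 mm
λ = L_e / r_min = 2220.0 / 14.23 = 156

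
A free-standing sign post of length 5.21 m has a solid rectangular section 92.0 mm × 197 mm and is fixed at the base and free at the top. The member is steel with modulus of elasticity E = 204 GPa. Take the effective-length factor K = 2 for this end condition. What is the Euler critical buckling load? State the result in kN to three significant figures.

P_cr ≈ 237 kN

Buckling occurs about the weak axis: I_min = h·b³/12 with b = 92.0 mm (the shorter side).
I_min = 197×92.0³/12 = 1.278×10^7 mm⁴
I = 1.278×10^7 mm⁴ = 1.278×10^-5 m⁴
Effective length L_e = K·L = 2 × 5.21 = 10.42 m
P_cr = π²EI / L_e² = π² × 204×10⁹ × 1.278×10^-5 / 10.42² = 2.371×10^5 N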